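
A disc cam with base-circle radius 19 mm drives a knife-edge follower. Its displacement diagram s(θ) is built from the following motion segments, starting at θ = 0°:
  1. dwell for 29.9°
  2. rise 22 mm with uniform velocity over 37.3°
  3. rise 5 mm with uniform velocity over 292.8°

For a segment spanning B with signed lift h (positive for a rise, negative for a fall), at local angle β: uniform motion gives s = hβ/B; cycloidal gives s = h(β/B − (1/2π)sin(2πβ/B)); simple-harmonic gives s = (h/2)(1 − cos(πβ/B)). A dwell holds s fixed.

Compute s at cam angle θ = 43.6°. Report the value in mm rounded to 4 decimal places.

seg 1 [0°–29.9°] dwell: s stays 0.0000
seg 2 [29.9°–67.2°] uniform, h=22: θ=43.6° here. β=13.7, B=37.3. 22·13.7/37.3 = 8.0804 → s = 8.0804

8.0804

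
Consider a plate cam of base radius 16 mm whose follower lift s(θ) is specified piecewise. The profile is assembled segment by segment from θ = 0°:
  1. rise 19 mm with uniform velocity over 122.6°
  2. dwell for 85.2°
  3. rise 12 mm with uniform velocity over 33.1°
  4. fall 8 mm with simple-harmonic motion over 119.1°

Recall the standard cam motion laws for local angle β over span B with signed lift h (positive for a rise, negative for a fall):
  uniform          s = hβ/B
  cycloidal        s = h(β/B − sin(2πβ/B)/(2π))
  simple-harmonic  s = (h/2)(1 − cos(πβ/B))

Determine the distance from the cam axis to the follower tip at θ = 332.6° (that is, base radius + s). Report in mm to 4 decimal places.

seg 1 [0°–122.6°] uniform, h=19: full span → s += 19 → s = 19.0000
seg 2 [122.6°–207.8°] dwell: s stays 19.0000
seg 3 [207.8°–240.9°] uniform, h=12: full span → s += 12 → s = 31.0000
seg 4 [240.9°–360°] simple-harmonic, h=-8: θ=332.6° here. β=91.7, B=119.1. -8/2·(1 − cos(π·0.7699)) = -7.0000 → s = 24.0000
radial distance = base radius + s = 16 + 24.0000 = 40.0000

40.0000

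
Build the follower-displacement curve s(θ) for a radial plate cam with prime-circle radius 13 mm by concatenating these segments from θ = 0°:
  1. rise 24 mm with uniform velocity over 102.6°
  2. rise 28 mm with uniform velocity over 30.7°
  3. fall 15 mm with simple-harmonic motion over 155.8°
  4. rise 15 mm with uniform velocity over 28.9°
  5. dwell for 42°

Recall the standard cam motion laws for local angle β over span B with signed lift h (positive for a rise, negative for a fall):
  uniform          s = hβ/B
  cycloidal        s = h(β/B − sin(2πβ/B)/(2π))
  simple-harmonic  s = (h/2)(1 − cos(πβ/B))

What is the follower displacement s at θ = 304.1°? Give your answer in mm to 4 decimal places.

seg 1 [0°–102.6°] uniform, h=24: full span → s += 24 → s = 24.0000
seg 2 [102.6°–133.3°] uniform, h=28: full span → s += 28 → s = 52.0000
seg 3 [133.3°–289.1°] simple-harmonic, h=-15: full span → s += -15 → s = 37.0000
seg 4 [289.1°–318°] uniform, h=15: θ=304.1° here. β=15, B=28.9. 15·15/28.9 = 7.7855 → s = 44.7855

44.7855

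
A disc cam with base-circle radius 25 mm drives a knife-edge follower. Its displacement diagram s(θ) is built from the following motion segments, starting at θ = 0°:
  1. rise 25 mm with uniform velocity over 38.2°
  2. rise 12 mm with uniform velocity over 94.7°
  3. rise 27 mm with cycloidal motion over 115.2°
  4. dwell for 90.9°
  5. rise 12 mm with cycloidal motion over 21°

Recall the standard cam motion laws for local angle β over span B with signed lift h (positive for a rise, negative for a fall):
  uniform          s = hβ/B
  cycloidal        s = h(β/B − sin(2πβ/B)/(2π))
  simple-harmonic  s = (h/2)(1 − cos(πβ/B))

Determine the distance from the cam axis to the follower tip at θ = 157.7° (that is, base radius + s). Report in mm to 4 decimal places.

seg 1 [0°–38.2°] uniform, h=25: full span → s += 25 → s = 25.0000
seg 2 [38.2°–132.9°] uniform, h=12: full span → s += 12 → s = 37.0000
seg 3 [132.9°–248.1°] cycloidal, h=27: θ=157.7° here. β=24.8, B=115.2. 27·(0.2153 − sin(2π·0.2153)/(2π)) = 1.6172 → s = 38.6172
radial distance = base radius + s = 25 + 38.6172 = 63.6172

63.6172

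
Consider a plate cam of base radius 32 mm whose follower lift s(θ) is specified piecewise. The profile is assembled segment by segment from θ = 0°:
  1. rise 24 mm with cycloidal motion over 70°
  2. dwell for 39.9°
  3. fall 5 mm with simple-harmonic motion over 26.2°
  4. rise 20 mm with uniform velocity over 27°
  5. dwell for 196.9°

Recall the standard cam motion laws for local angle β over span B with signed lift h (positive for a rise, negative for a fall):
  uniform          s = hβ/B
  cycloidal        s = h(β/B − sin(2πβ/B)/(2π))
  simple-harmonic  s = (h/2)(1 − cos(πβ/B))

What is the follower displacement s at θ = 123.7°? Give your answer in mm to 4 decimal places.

seg 1 [0°–70°] cycloidal, h=24: full span → s += 24 → s = 24.0000
seg 2 [70°–109.9°] dwell: s stays 24.0000
seg 3 [109.9°–136.1°] simple-harmonic, h=-5: θ=123.7° here. β=13.8, B=26.2. -5/2·(1 − cos(π·0.5267)) = -2.7096 → s = 21.2904

21.2904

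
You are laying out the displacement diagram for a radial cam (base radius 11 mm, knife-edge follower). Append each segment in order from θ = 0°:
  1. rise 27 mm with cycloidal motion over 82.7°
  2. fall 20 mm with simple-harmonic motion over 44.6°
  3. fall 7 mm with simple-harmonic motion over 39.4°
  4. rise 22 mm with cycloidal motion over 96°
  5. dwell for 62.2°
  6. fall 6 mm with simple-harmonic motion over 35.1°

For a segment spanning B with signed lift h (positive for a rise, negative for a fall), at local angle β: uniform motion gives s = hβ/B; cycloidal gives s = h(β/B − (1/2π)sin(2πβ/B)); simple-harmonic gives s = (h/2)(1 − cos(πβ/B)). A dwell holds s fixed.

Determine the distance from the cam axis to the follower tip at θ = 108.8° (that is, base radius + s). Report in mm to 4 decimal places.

seg 1 [0°–82.7°] cycloidal, h=27: full span → s += 27 → s = 27.0000
seg 2 [82.7°–127.3°] simple-harmonic, h=-20: θ=108.8° here. β=26.1, B=44.6. -20/2·(1 − cos(π·0.5852)) = -12.6448 → s = 14.3552
radial distance = base radius + s = 11 + 14.3552 = 25.3552

25.3552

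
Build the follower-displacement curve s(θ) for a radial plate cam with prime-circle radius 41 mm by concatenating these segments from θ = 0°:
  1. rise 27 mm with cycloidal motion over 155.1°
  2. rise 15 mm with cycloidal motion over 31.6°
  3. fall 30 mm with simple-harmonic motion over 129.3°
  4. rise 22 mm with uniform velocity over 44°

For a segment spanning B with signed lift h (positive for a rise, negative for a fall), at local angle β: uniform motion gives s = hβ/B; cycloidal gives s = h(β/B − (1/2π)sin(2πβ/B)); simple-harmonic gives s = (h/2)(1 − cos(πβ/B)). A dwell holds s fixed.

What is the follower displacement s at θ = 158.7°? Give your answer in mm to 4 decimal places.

seg 1 [0°–155.1°] cycloidal, h=27: full span → s += 27 → s = 27.0000
seg 2 [155.1°–186.7°] cycloidal, h=15: θ=158.7° here. β=3.6, B=31.6. 15·(0.1139 − sin(2π·0.1139)/(2π)) = 0.1422 → s = 27.1422

27.1422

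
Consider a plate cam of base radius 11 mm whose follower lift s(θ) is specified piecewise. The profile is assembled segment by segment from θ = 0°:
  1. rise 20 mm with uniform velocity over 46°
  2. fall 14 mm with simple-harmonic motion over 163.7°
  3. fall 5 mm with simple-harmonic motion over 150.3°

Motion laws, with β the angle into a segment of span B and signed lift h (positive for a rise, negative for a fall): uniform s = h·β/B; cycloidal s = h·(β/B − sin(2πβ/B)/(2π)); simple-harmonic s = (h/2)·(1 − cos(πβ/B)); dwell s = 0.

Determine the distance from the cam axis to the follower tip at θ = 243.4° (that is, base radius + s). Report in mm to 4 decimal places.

seg 1 [0°–46°] uniform, h=20: full span → s += 20 → s = 20.0000
seg 2 [46°–209.7°] simple-harmonic, h=-14: full span → s += -14 → s = 6.0000
seg 3 [209.7°–360°] simple-harmonic, h=-5: θ=243.4° here. β=33.7, B=150.3. -5/2·(1 − cos(π·0.2242)) = -0.5950 → s = 5.4050
radial distance = base radius + s = 11 + 5.4050 = 16.4050

16.4050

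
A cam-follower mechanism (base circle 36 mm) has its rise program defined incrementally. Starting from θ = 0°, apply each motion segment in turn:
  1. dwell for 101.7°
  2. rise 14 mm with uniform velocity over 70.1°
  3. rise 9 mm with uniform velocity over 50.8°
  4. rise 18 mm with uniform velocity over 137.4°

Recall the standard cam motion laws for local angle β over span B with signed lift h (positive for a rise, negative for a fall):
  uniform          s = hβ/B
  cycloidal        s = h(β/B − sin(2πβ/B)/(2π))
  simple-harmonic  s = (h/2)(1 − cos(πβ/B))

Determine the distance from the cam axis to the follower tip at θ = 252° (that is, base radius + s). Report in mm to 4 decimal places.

seg 1 [0°–101.7°] dwell: s stays 0.0000
seg 2 [101.7°–171.8°] uniform, h=14: full span → s += 14 → s = 14.0000
seg 3 [171.8°–222.6°] uniform, h=9: full span → s += 9 → s = 23.0000
seg 4 [222.6°–360°] uniform, h=18: θ=252° here. β=29.4, B=137.4. 18·29.4/137.4 = 3.8515 → s = 26.8515
radial distance = base radius + s = 36 + 26.8515 = 62.8515

62.8515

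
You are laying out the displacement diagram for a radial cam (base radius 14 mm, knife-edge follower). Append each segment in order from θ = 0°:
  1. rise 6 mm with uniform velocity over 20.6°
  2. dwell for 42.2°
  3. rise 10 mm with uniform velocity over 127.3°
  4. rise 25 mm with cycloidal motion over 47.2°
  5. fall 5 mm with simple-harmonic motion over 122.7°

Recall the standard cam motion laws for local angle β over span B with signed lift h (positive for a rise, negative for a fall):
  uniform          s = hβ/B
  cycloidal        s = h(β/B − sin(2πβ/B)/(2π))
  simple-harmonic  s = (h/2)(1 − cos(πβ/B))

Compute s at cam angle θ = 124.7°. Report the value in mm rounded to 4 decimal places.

seg 1 [0°–20.6°] uniform, h=6: full span → s += 6 → s = 6.0000
seg 2 [20.6°–62.8°] dwell: s stays 6.0000
seg 3 [62.8°–190.1°] uniform, h=10: θ=124.7° here. β=61.9, B=127.3. 10·61.9/127.3 = 4.8625 → s = 10.8625

10.8625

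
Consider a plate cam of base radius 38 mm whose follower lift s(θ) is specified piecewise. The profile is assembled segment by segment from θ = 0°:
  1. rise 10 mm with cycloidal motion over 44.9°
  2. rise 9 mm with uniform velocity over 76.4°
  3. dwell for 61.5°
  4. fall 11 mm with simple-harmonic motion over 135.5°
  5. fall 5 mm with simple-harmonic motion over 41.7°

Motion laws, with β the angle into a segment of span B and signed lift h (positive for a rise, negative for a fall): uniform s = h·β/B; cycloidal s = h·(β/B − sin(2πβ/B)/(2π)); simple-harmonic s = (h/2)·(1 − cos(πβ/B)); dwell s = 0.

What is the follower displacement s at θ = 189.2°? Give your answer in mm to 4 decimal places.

seg 1 [0°–44.9°] cycloidal, h=10: full span → s += 10 → s = 10.0000
seg 2 [44.9°–121.3°] uniform, h=9: full span → s += 9 → s = 19.0000
seg 3 [121.3°–182.8°] dwell: s stays 19.0000
seg 4 [182.8°–318.3°] simple-harmonic, h=-11: θ=189.2° here. β=6.4, B=135.5. -11/2·(1 − cos(π·0.0472)) = -0.0604 → s = 18.9396

18.9396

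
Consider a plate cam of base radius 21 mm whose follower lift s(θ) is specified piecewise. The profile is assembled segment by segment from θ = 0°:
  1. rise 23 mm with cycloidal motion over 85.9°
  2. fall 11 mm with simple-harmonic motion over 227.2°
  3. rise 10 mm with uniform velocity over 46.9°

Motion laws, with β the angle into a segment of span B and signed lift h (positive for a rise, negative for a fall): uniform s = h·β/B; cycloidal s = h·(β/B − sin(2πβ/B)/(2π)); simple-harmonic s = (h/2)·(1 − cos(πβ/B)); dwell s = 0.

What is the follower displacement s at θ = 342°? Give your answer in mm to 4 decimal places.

seg 1 [0°–85.9°] cycloidal, h=23: full span → s += 23 → s = 23.0000
seg 2 [85.9°–313.1°] simple-harmonic, h=-11: full span → s += -11 → s = 12.0000
seg 3 [313.1°–360°] uniform, h=10: θ=342° here. β=28.9, B=46.9. 10·28.9/46.9 = 6.1620 → s = 18.1620

18.1620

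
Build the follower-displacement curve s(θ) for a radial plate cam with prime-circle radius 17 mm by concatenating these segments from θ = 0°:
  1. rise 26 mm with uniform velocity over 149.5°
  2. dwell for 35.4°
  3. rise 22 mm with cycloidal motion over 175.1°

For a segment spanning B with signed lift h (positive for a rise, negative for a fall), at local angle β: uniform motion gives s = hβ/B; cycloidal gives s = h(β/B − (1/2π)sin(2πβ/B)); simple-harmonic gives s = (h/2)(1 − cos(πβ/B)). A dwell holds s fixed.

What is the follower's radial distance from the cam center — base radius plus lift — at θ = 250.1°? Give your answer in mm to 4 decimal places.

seg 1 [0°–149.5°] uniform, h=26: full span → s += 26 → s = 26.0000
seg 2 [149.5°–184.9°] dwell: s stays 26.0000
seg 3 [184.9°–360°] cycloidal, h=22: θ=250.1° here. β=65.2, B=175.1. 22·(0.3724 − sin(2π·0.3724)/(2π)) = 5.6753 → s = 31.6753
radial distance = base radius + s = 17 + 31.6753 = 48.6753

48.6753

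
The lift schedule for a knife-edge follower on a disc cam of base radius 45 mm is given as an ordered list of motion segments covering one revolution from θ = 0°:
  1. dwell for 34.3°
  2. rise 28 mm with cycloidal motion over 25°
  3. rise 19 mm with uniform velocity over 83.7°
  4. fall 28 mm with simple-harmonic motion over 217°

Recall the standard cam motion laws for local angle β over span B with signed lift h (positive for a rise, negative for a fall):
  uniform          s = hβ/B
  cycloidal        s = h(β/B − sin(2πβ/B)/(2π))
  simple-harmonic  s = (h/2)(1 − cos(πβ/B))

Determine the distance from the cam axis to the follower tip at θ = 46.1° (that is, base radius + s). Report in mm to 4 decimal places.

seg 1 [0°–34.3°] dwell: s stays 0.0000
seg 2 [34.3°–59.3°] cycloidal, h=28: θ=46.1° here. β=11.8, B=25. 28·(0.4720 − sin(2π·0.4720)/(2π)) = 12.4360 → s = 12.4360
radial distance = base radius + s = 45 + 12.4360 = 57.4360

57.4360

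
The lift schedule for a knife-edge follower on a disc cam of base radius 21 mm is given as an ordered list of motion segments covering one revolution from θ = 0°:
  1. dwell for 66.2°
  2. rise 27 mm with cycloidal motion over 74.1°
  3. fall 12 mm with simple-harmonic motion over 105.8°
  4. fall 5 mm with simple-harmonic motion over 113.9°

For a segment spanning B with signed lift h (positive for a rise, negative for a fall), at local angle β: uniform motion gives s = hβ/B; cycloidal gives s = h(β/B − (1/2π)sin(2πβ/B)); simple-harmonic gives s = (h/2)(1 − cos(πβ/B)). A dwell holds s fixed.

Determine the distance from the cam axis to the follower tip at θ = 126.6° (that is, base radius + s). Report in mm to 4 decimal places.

seg 1 [0°–66.2°] dwell: s stays 0.0000
seg 2 [66.2°–140.3°] cycloidal, h=27: θ=126.6° here. β=60.4, B=74.1. 27·(0.8151 − sin(2π·0.8151)/(2π)) = 25.9506 → s = 25.9506
radial distance = base radius + s = 21 + 25.9506 = 46.9506

46.9506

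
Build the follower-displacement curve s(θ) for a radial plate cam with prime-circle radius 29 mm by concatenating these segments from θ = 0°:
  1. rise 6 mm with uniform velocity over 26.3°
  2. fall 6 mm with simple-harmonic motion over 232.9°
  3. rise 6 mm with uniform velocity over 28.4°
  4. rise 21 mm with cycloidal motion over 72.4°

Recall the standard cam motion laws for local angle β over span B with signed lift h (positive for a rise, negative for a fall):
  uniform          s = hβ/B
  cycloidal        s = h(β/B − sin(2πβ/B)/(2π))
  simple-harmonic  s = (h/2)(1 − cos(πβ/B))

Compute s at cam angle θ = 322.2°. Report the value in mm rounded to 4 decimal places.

seg 1 [0°–26.3°] uniform, h=6: full span → s += 6 → s = 6.0000
seg 2 [26.3°–259.2°] simple-harmonic, h=-6: full span → s += -6 → s = 0.0000
seg 3 [259.2°–287.6°] uniform, h=6: full span → s += 6 → s = 6.0000
seg 4 [287.6°–360°] cycloidal, h=21: θ=322.2° here. β=34.6, B=72.4. 21·(0.4779 − sin(2π·0.4779)/(2π)) = 9.5733 → s = 15.5733

15.5733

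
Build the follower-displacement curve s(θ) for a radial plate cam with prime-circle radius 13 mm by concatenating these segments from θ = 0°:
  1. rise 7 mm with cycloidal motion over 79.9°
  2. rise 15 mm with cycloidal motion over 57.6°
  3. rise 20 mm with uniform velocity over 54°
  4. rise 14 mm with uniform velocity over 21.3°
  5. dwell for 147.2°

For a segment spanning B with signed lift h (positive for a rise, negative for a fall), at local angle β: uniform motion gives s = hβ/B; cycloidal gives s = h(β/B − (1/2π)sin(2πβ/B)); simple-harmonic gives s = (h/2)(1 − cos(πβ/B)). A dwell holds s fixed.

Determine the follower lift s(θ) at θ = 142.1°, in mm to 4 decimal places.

seg 1 [0°–79.9°] cycloidal, h=7: full span → s += 7 → s = 7.0000
seg 2 [79.9°–137.5°] cycloidal, h=15: full span → s += 15 → s = 22.0000
seg 3 [137.5°–191.5°] uniform, h=20: θ=142.1° here. β=4.6, B=54. 20·4.6/54 = 1.7037 → s = 23.7037

23.7037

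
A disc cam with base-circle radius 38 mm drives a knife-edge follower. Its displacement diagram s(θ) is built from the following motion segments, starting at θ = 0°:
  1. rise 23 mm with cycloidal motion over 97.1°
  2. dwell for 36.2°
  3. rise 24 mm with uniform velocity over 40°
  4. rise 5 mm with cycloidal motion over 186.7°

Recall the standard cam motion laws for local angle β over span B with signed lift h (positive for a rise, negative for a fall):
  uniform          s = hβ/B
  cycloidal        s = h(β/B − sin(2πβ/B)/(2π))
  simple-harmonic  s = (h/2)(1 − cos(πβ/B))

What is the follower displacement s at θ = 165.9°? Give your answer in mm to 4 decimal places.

seg 1 [0°–97.1°] cycloidal, h=23: full span → s += 23 → s = 23.0000
seg 2 [97.1°–133.3°] dwell: s stays 23.0000
seg 3 [133.3°–173.3°] uniform, h=24: θ=165.9° here. β=32.6, B=40. 24·32.6/40 = 19.5600 → s = 42.5600

42.5600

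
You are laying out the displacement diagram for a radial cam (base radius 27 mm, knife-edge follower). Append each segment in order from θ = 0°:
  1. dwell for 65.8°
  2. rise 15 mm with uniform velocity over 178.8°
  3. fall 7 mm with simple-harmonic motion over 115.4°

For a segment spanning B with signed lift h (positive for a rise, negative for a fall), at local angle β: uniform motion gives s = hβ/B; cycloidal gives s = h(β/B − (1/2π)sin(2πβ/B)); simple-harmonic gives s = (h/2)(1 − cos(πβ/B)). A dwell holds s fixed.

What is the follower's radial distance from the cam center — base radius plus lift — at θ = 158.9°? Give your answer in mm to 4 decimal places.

seg 1 [0°–65.8°] dwell: s stays 0.0000
seg 2 [65.8°–244.6°] uniform, h=15: θ=158.9° here. β=93.1, B=178.8. 15·93.1/178.8 = 7.8104 → s = 7.8104
radial distance = base radius + s = 27 + 7.8104 = 34.8104

34.8104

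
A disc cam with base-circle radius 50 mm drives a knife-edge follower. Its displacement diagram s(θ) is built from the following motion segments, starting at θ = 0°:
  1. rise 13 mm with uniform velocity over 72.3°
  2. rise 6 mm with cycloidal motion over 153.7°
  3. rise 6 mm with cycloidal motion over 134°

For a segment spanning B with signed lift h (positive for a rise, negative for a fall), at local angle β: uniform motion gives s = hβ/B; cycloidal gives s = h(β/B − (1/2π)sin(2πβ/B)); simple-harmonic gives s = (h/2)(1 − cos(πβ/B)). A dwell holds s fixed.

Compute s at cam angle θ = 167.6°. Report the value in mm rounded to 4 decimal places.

seg 1 [0°–72.3°] uniform, h=13: full span → s += 13 → s = 13.0000
seg 2 [72.3°–226°] cycloidal, h=6: θ=167.6° here. β=95.3, B=153.7. 6·(0.6200 − sin(2π·0.6200)/(2π)) = 4.3741 → s = 17.3741

17.3741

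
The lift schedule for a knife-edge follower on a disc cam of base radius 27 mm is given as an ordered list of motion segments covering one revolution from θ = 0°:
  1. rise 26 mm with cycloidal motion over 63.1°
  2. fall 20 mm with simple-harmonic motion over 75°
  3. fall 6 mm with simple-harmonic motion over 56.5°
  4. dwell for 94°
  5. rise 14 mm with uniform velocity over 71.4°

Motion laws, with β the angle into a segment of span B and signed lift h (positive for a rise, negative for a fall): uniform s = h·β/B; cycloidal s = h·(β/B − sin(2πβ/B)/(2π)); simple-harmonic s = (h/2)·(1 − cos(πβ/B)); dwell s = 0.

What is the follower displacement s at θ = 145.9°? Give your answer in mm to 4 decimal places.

seg 1 [0°–63.1°] cycloidal, h=26: full span → s += 26 → s = 26.0000
seg 2 [63.1°–138.1°] simple-harmonic, h=-20: full span → s += -20 → s = 6.0000
seg 3 [138.1°–194.6°] simple-harmonic, h=-6: θ=145.9° here. β=7.8, B=56.5. -6/2·(1 − cos(π·0.1381)) = -0.2778 → s = 5.7222

5.7222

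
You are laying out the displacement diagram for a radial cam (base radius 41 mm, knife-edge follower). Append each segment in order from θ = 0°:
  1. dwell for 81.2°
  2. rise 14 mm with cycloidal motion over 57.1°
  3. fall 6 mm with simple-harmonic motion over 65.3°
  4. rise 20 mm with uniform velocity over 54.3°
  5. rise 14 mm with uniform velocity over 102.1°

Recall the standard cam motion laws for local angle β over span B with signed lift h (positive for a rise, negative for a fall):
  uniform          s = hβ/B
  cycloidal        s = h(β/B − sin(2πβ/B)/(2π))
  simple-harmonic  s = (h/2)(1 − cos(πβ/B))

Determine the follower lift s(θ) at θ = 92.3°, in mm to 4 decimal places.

seg 1 [0°–81.2°] dwell: s stays 0.0000
seg 2 [81.2°–138.3°] cycloidal, h=14: θ=92.3° here. β=11.1, B=57.1. 14·(0.1944 − sin(2π·0.1944)/(2π)) = 0.6280 → s = 0.6280

0.6280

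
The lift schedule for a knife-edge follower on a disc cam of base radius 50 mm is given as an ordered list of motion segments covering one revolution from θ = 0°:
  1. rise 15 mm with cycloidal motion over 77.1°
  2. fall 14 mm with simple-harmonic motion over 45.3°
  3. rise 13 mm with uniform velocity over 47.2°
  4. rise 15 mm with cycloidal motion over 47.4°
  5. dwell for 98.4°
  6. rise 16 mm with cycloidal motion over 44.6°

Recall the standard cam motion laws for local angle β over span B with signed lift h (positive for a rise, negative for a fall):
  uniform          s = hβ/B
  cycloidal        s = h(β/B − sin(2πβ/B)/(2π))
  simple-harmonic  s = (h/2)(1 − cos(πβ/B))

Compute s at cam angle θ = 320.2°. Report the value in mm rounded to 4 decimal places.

seg 1 [0°–77.1°] cycloidal, h=15: full span → s += 15 → s = 15.0000
seg 2 [77.1°–122.4°] simple-harmonic, h=-14: full span → s += -14 → s = 1.0000
seg 3 [122.4°–169.6°] uniform, h=13: full span → s += 13 → s = 14.0000
seg 4 [169.6°–217°] cycloidal, h=15: full span → s += 15 → s = 29.0000
seg 5 [217°–315.4°] dwell: s stays 29.0000
seg 6 [315.4°–360°] cycloidal, h=16: θ=320.2° here. β=4.8, B=44.6. 16·(0.1076 − sin(2π·0.1076)/(2π)) = 0.1283 → s = 29.1283

29.1283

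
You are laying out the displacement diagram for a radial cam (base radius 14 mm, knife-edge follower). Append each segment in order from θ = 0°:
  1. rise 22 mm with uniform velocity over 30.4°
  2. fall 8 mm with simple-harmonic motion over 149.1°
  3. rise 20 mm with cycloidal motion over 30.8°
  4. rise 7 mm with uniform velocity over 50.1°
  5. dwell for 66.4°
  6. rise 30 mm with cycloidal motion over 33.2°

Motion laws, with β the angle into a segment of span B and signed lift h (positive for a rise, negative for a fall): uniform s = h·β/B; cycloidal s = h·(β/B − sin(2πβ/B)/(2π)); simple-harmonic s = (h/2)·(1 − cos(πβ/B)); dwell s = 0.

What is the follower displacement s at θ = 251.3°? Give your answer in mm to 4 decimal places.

seg 1 [0°–30.4°] uniform, h=22: full span → s += 22 → s = 22.0000
seg 2 [30.4°–179.5°] simple-harmonic, h=-8: full span → s += -8 → s = 14.0000
seg 3 [179.5°–210.3°] cycloidal, h=20: full span → s += 20 → s = 34.0000
seg 4 [210.3°–260.4°] uniform, h=7: θ=251.3° here. β=41, B=50.1. 7·41/50.1 = 5.7285 → s = 39.7285

39.7285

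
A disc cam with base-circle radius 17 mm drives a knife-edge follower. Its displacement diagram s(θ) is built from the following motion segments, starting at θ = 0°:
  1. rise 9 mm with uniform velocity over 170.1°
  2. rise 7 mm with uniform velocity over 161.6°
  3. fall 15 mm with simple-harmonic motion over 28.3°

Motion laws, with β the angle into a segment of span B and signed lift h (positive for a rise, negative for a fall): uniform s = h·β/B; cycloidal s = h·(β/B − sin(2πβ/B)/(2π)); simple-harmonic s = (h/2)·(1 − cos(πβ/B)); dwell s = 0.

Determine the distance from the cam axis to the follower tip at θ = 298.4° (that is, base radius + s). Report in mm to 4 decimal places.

seg 1 [0°–170.1°] uniform, h=9: full span → s += 9 → s = 9.0000
seg 2 [170.1°–331.7°] uniform, h=7: θ=298.4° here. β=128.3, B=161.6. 7·128.3/161.6 = 5.5575 → s = 14.5575
radial distance = base radius + s = 17 + 14.5575 = 31.5575

31.5575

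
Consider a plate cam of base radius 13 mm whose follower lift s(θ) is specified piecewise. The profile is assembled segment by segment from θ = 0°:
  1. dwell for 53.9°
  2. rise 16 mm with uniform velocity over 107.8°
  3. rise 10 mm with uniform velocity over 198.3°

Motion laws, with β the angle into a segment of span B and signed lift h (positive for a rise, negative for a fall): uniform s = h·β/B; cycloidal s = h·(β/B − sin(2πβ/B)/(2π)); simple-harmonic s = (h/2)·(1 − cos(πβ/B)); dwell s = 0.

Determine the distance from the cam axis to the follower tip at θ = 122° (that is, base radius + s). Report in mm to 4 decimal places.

seg 1 [0°–53.9°] dwell: s stays 0.0000
seg 2 [53.9°–161.7°] uniform, h=16: θ=122° here. β=68.1, B=107.8. 16·68.1/107.8 = 10.1076 → s = 10.1076
radial distance = base radius + s = 13 + 10.1076 = 23.1076

23.1076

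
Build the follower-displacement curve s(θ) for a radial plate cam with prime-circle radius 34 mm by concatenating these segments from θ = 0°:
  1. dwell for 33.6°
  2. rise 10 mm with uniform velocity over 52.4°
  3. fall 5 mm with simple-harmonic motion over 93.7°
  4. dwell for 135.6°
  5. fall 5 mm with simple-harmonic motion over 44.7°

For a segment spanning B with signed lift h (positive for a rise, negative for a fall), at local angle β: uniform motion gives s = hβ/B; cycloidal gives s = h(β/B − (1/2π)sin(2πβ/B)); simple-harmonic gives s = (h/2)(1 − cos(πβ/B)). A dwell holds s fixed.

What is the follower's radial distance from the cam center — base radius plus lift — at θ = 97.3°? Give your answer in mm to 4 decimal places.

seg 1 [0°–33.6°] dwell: s stays 0.0000
seg 2 [33.6°–86°] uniform, h=10: full span → s += 10 → s = 10.0000
seg 3 [86°–179.7°] simple-harmonic, h=-5: θ=97.3° here. β=11.3, B=93.7. -5/2·(1 − cos(π·0.1206)) = -0.1773 → s = 9.8227
radial distance = base radius + s = 34 + 9.8227 = 43.8227

43.8227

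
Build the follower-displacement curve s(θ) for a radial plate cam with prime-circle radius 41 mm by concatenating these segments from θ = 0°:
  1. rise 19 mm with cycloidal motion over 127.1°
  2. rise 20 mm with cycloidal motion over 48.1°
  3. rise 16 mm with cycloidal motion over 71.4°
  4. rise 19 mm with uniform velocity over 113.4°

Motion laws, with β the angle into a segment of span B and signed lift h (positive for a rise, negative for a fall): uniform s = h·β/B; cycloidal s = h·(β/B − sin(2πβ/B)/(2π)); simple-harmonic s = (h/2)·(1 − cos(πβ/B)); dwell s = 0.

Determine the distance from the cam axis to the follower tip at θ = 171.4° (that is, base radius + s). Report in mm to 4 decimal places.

seg 1 [0°–127.1°] cycloidal, h=19: full span → s += 19 → s = 19.0000
seg 2 [127.1°–175.2°] cycloidal, h=20: θ=171.4° here. β=44.3, B=48.1. 20·(0.9210 − sin(2π·0.9210)/(2π)) = 19.9359 → s = 38.9359
radial distance = base radius + s = 41 + 38.9359 = 79.9359

79.9359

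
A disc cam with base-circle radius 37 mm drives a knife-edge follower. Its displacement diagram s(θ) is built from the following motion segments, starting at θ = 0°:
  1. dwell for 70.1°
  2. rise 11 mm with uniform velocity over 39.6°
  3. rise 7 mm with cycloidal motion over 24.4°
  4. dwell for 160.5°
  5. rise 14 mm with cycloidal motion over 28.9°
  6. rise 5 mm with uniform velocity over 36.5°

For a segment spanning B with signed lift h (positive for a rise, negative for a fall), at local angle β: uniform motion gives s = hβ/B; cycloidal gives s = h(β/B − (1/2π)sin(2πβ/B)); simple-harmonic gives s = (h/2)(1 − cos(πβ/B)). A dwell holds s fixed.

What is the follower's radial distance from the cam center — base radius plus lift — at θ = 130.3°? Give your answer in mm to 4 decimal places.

seg 1 [0°–70.1°] dwell: s stays 0.0000
seg 2 [70.1°–109.7°] uniform, h=11: full span → s += 11 → s = 11.0000
seg 3 [109.7°–134.1°] cycloidal, h=7: θ=130.3° here. β=20.6, B=24.4. 7·(0.8443 − sin(2π·0.8443)/(2π)) = 6.8342 → s = 17.8342
radial distance = base radius + s = 37 + 17.8342 = 54.8342

54.8342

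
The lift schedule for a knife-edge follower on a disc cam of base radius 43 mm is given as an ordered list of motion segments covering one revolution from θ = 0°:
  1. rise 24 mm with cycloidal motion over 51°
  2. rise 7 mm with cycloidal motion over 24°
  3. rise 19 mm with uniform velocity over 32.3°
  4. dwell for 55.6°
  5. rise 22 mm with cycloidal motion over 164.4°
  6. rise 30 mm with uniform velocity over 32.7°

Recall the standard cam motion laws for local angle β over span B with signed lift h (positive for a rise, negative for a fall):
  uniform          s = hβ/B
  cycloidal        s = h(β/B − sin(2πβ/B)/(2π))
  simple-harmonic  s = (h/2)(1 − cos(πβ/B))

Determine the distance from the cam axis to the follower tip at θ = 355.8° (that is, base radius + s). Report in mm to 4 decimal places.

seg 1 [0°–51°] cycloidal, h=24: full span → s += 24 → s = 24.0000
seg 2 [51°–75°] cycloidal, h=7: full span → s += 7 → s = 31.0000
seg 3 [75°–107.3°] uniform, h=19: full span → s += 19 → s = 50.0000
seg 4 [107.3°–162.9°] dwell: s stays 50.0000
seg 5 [162.9°–327.3°] cycloidal, h=22: full span → s += 22 → s = 72.0000
seg 6 [327.3°–360°] uniform, h=30: θ=355.8° here. β=28.5, B=32.7. 30·28.5/32.7 = 26.1468 → s = 98.1468
radial distance = base radius + s = 43 + 98.1468 = 141.1468

141.1468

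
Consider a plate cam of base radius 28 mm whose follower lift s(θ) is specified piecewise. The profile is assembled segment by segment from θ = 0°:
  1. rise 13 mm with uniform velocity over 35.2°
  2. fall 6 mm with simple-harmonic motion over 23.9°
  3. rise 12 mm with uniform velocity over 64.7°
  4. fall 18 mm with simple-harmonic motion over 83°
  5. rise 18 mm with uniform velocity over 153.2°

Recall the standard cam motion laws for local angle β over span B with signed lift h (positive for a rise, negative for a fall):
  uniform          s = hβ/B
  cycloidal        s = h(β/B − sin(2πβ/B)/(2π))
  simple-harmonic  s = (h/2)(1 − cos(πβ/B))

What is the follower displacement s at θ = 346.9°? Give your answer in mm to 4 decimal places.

seg 1 [0°–35.2°] uniform, h=13: full span → s += 13 → s = 13.0000
seg 2 [35.2°–59.1°] simple-harmonic, h=-6: full span → s += -6 → s = 7.0000
seg 3 [59.1°–123.8°] uniform, h=12: full span → s += 12 → s = 19.0000
seg 4 [123.8°–206.8°] simple-harmonic, h=-18: full span → s += -18 → s = 1.0000
seg 5 [206.8°–360°] uniform, h=18: θ=346.9° here. β=140.1, B=153.2. 18·140.1/153.2 = 16.4608 → s = 17.4608

17.4608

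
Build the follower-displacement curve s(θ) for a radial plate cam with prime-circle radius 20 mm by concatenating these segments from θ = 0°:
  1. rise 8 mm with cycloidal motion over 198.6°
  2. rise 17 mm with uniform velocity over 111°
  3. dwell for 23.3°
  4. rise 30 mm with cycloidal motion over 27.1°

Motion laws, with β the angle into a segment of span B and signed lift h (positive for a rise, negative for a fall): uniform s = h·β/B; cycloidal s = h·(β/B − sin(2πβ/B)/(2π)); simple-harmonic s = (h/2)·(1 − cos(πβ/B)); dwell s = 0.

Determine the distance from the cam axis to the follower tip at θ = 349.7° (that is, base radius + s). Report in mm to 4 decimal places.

seg 1 [0°–198.6°] cycloidal, h=8: full span → s += 8 → s = 8.0000
seg 2 [198.6°–309.6°] uniform, h=17: full span → s += 17 → s = 25.0000
seg 3 [309.6°–332.9°] dwell: s stays 25.0000
seg 4 [332.9°–360°] cycloidal, h=30: θ=349.7° here. β=16.8, B=27.1. 30·(0.6199 − sin(2π·0.6199)/(2π)) = 21.8646 → s = 46.8646
radial distance = base radius + s = 20 + 46.8646 = 66.8646

66.8646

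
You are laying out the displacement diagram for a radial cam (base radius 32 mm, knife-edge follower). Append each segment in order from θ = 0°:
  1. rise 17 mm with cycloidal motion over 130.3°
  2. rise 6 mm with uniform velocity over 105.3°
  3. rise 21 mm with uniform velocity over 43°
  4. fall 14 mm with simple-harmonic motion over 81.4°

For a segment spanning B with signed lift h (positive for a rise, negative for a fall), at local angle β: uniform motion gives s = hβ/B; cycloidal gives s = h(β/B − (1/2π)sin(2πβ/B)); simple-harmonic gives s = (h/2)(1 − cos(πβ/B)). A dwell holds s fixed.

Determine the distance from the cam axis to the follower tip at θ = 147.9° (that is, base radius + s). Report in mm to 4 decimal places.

seg 1 [0°–130.3°] cycloidal, h=17: full span → s += 17 → s = 17.0000
seg 2 [130.3°–235.6°] uniform, h=6: θ=147.9° here. β=17.6, B=105.3. 6·17.6/105.3 = 1.0028 → s = 18.0028
radial distance = base radius + s = 32 + 18.0028 = 50.0028

50.0028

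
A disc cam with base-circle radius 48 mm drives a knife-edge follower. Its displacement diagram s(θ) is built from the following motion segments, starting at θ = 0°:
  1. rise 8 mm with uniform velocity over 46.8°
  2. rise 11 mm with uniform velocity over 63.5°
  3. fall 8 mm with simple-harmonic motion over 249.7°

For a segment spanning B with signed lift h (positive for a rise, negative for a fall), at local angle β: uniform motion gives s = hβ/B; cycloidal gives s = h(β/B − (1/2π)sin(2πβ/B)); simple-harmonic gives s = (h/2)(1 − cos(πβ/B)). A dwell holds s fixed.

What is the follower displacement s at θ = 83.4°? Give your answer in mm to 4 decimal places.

seg 1 [0°–46.8°] uniform, h=8: full span → s += 8 → s = 8.0000
seg 2 [46.8°–110.3°] uniform, h=11: θ=83.4° here. β=36.6, B=63.5. 11·36.6/63.5 = 6.3402 → s = 14.3402

14.3402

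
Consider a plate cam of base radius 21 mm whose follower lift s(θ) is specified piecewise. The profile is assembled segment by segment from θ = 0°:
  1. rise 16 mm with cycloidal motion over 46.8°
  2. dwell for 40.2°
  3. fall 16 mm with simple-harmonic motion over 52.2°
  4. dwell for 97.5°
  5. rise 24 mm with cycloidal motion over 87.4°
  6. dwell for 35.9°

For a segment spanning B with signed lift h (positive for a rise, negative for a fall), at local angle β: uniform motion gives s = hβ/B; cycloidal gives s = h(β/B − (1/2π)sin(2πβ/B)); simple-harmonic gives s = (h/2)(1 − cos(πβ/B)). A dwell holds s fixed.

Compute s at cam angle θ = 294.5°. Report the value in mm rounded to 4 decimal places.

seg 1 [0°–46.8°] cycloidal, h=16: full span → s += 16 → s = 16.0000
seg 2 [46.8°–87°] dwell: s stays 16.0000
seg 3 [87°–139.2°] simple-harmonic, h=-16: full span → s += -16 → s = 0.0000
seg 4 [139.2°–236.7°] dwell: s stays 0.0000
seg 5 [236.7°–324.1°] cycloidal, h=24: θ=294.5° here. β=57.8, B=87.4. 24·(0.6613 − sin(2π·0.6613)/(2π)) = 19.1139 → s = 19.1139

19.1139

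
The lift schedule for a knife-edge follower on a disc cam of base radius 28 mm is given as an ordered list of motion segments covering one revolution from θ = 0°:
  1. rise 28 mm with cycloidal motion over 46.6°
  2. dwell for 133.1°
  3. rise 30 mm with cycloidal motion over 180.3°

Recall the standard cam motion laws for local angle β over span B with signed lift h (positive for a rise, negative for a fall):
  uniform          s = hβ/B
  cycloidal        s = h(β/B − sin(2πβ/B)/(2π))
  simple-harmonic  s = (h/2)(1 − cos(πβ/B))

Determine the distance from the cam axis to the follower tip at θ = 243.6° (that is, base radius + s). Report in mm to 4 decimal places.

seg 1 [0°–46.6°] cycloidal, h=28: full span → s += 28 → s = 28.0000
seg 2 [46.6°–179.7°] dwell: s stays 28.0000
seg 3 [179.7°–360°] cycloidal, h=30: θ=243.6° here. β=63.9, B=180.3. 30·(0.3544 − sin(2π·0.3544)/(2π)) = 6.8487 → s = 34.8487
radial distance = base radius + s = 28 + 34.8487 = 62.8487

62.8487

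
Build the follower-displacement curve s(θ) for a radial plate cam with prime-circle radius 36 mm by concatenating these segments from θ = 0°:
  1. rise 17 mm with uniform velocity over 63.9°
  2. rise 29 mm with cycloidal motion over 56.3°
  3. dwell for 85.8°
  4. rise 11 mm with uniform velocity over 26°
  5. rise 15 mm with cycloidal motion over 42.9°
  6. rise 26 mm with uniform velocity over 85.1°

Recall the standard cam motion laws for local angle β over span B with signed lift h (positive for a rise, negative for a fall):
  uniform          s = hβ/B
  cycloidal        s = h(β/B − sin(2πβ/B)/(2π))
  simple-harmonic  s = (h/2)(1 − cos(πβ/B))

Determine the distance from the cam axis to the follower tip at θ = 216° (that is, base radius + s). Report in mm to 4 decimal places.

seg 1 [0°–63.9°] uniform, h=17: full span → s += 17 → s = 17.0000
seg 2 [63.9°–120.2°] cycloidal, h=29: full span → s += 29 → s = 46.0000
seg 3 [120.2°–206°] dwell: s stays 46.0000
seg 4 [206°–232°] uniform, h=11: θ=216° here. β=10, B=26. 11·10/26 = 4.2308 → s = 50.2308
radial distance = base radius + s = 36 + 50.2308 = 86.2308

86.2308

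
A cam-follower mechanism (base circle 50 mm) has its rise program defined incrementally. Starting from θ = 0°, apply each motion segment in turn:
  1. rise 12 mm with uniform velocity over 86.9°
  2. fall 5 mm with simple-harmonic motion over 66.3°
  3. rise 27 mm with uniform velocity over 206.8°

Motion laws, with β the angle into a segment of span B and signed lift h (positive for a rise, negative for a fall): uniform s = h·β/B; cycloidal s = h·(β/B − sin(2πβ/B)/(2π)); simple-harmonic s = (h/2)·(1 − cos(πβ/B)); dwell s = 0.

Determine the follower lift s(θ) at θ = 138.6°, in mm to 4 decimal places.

seg 1 [0°–86.9°] uniform, h=12: full span → s += 12 → s = 12.0000
seg 2 [86.9°–153.2°] simple-harmonic, h=-5: θ=138.6° here. β=51.7, B=66.3. -5/2·(1 − cos(π·0.7798)) = -4.4252 → s = 7.5748

7.5748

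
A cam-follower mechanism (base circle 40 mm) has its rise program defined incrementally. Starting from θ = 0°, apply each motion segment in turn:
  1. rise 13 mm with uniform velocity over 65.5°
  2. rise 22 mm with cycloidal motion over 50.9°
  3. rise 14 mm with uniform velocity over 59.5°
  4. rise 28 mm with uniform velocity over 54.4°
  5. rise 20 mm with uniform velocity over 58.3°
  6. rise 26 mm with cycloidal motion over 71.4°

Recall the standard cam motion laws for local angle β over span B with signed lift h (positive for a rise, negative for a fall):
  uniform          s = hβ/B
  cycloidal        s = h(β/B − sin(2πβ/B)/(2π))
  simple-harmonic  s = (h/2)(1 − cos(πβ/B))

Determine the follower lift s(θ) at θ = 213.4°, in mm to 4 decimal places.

seg 1 [0°–65.5°] uniform, h=13: full span → s += 13 → s = 13.0000
seg 2 [65.5°–116.4°] cycloidal, h=22: full span → s += 22 → s = 35.0000
seg 3 [116.4°–175.9°] uniform, h=14: full span → s += 14 → s = 49.0000
seg 4 [175.9°–230.3°] uniform, h=28: θ=213.4° here. β=37.5, B=54.4. 28·37.5/54.4 = 19.3015 → s = 68.3015

68.3015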